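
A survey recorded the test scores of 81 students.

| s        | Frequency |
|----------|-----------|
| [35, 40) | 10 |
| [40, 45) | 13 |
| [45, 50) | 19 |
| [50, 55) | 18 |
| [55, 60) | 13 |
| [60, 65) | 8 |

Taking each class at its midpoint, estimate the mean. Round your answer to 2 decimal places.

49.66

Midpoints: 37.5, 42.5, 47.5, 52.5, 57.5, 62.5
Σfm = 10×37.5 + 13×42.5 + 19×47.5 + 18×52.5 + 13×57.5 + 8×62.5 = 4022.5
n = Σf = 81
Mean = 4022.5 / 81 = 49.6605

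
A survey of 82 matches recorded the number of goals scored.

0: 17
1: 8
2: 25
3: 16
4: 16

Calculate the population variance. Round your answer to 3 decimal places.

1.897

Values: 0, 1, 2, 3, 4
n = 82, Σfx = 170, mean = 2.0732
Σfx² = 508
Σf(x − x̄)² = Σfx² − (Σfx)²/n = 508 − 170²/82 = 155.5610
Population variance = 155.5610 / 82 = 1.8971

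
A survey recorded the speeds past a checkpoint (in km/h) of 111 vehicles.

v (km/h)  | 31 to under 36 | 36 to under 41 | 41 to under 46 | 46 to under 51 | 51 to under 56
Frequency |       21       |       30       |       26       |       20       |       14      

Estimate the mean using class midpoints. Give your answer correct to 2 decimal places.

42.42

Midpoints: 33.5, 38.5, 43.5, 48.5, 53.5
Σfm = 21×33.5 + 30×38.5 + 26×43.5 + 20×48.5 + 14×53.5 = 4708.5
n = Σf = 111
Mean = 4708.5 / 111 = 42.4189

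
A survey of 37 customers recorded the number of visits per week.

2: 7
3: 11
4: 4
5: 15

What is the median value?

Cumulative frequencies: 7, 18, 22, 37
n = 37, so the median is the value in position (n+1)/2 = 19.
Position 19 falls at value 4.

4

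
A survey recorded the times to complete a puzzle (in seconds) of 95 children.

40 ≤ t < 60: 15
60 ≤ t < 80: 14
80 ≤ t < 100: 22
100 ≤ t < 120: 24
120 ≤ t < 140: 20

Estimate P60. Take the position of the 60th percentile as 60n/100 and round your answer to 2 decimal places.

105.00

Cumulative frequencies: 15, 29, 51, 75, 95
n = 95; position = 60n/100 = 57.
This falls in the class 100 ≤ t < 120: L = 100, F = 51, f = 24, h = 20.
60th percentile ≈ 100 + ((57 − 51) / 24) × 20 = 105.0000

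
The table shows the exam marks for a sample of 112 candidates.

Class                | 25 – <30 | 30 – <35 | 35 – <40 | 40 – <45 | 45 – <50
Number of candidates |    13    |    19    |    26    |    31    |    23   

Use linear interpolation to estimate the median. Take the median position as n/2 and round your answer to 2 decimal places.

39.62

Cumulative frequencies: 13, 32, 58, 89, 112
n = 112; position = n/2 = 56.
This falls in the class 35 – <40: L = 35, F = 32, f = 26, h = 5.
Median ≈ 35 + ((56 − 32) / 26) × 5 = 39.6154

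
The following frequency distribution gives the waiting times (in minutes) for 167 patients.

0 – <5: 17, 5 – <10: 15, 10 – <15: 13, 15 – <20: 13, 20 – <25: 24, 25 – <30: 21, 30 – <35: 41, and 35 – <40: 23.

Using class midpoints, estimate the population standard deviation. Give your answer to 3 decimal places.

Midpoints: 2.5, 7.5, 12.5, 17.5, 22.5, 27.5, 32.5, 37.5
n = 167, Σfm = 3857.5, mean = 23.0988
Σfm² = 110643.75
Σf(m − x̄)² = Σfm² − (Σfm)²/n = 110643.75 − 3857.5²/167 = 21540.1198
Population variance = 21540.1198 / 167 = 128.9828
Standard deviation = √128.9828 = 11.3571

11.357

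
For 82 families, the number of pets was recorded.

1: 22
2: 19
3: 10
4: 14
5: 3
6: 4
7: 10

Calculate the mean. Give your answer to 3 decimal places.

3.110

Values: 1, 2, 3, 4, 5, 6, 7
Σfx = 22×1 + 19×2 + 10×3 + 14×4 + 3×5 + 4×6 + 10×7 = 255
n = Σf = 82
Mean = 255 / 82 = 3.1098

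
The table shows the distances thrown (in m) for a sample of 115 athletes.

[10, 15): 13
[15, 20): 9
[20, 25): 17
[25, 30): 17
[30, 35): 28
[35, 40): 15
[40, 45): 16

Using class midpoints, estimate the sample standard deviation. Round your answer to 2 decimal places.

9.28

Midpoints: 12.5, 17.5, 22.5, 27.5, 32.5, 37.5, 42.5
n = 115, Σfm = 3322.5, mean = 28.8913
Σfm² = 105818.75
Σf(m − x̄)² = Σfm² − (Σfm)²/n = 105818.75 − 3322.5²/115 = 9827.3913
Sample variance = 9827.3913 / 114 = 86.2052
Standard deviation = √86.2052 = 9.2847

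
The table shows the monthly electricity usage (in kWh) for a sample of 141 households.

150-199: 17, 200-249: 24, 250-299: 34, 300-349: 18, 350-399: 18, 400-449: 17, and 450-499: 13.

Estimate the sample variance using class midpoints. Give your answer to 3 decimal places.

Midpoints: 174.5, 224.5, 274.5, 324.5, 374.5, 424.5, 474.5
n = 141, Σfm = 43654.5, mean = 309.6064
Σfm² = 14699435.25
Σf(m − x̄)² = Σfm² − (Σfm)²/n = 14699435.25 − 43654.5²/141 = 1183723.4043
Sample variance = 1183723.4043 / 140 = 8455.1672

8455.167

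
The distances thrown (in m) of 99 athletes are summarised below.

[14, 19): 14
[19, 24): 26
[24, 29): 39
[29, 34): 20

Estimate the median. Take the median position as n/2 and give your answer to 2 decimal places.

25.22

Cumulative frequencies: 14, 40, 79, 99
n = 99; position = n/2 = 49.5.
This falls in the class [24, 29): L = 24, F = 40, f = 39, h = 5.
Median ≈ 24 + ((49.5 − 40) / 39) × 5 = 25.2179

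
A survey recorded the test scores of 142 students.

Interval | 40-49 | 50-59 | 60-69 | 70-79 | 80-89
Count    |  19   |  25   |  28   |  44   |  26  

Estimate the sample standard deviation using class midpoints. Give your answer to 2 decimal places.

13.08

Midpoints: 44.5, 54.5, 64.5, 74.5, 84.5
n = 142, Σfm = 9489, mean = 66.8239
Σfm² = 658225.5
Σf(m − x̄)² = Σfm² − (Σfm)²/n = 658225.5 − 9489²/142 = 24133.0986
Sample variance = 24133.0986 / 141 = 171.1567
Standard deviation = √171.1567 = 13.0827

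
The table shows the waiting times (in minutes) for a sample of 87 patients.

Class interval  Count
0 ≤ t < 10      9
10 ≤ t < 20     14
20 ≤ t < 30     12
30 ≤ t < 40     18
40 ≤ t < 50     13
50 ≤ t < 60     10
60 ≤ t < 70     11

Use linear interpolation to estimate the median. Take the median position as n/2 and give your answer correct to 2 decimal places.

Cumulative frequencies: 9, 23, 35, 53, 66, 76, 87
n = 87; position = n/2 = 43.5.
This falls in the class 30 ≤ t < 40: L = 30, F = 35, f = 18, h = 10.
Median ≈ 30 + ((43.5 − 35) / 18) × 10 = 34.7222

34.72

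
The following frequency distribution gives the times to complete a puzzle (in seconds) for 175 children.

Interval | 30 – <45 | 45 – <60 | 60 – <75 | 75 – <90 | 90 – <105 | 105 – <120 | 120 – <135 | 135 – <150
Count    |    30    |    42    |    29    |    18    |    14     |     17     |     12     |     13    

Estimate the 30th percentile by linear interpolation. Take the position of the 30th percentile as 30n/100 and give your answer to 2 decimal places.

53.04

Cumulative frequencies: 30, 72, 101, 119, 133, 150, 162, 175
n = 175; position = 30n/100 = 52.5.
This falls in the class 45 – <60: L = 45, F = 30, f = 42, h = 15.
30th percentile ≈ 45 + ((52.5 − 30) / 42) × 15 = 53.0357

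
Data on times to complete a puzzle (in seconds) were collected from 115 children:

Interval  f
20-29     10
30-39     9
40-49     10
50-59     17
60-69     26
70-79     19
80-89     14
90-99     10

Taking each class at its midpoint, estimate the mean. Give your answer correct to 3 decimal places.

62.152

Midpoints: 24.5, 34.5, 44.5, 54.5, 64.5, 74.5, 84.5, 94.5
Σfm = 10×24.5 + 9×34.5 + 10×44.5 + 17×54.5 + 26×64.5 + 19×74.5 + 14×84.5 + 10×94.5 = 7147.5
n = Σf = 115
Mean = 7147.5 / 115 = 62.1522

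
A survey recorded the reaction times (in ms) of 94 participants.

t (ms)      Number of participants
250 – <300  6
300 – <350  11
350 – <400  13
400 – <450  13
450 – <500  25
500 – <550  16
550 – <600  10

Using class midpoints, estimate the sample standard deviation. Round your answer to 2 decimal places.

86.40

Midpoints: 275, 325, 375, 425, 475, 525, 575
n = 94, Σfm = 41650, mean = 443.0851
Σfm² = 19148750
Σf(m − x̄)² = Σfm² − (Σfm)²/n = 19148750 − 41650²/94 = 694255.3191
Sample variance = 694255.3191 / 93 = 7465.1110
Standard deviation = √7465.1110 = 86.4009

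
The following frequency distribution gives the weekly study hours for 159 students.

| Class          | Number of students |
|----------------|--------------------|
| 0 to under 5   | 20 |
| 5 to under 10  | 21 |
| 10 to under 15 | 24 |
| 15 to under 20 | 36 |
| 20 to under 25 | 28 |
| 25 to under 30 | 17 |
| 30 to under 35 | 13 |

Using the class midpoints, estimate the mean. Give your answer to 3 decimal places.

Midpoints: 2.5, 7.5, 12.5, 17.5, 22.5, 27.5, 32.5
Σfm = 20×2.5 + 21×7.5 + 24×12.5 + 36×17.5 + 28×22.5 + 17×27.5 + 13×32.5 = 2657.5
n = Σf = 159
Mean = 2657.5 / 159 = 16.7138

16.714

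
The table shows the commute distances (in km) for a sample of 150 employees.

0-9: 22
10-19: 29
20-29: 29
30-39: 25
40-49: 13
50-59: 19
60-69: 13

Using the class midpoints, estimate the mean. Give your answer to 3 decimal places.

30.300

Midpoints: 4.5, 14.5, 24.5, 34.5, 44.5, 54.5, 64.5
Σfm = 22×4.5 + 29×14.5 + 29×24.5 + 25×34.5 + 13×44.5 + 19×54.5 + 13×64.5 = 4545
n = Σf = 150
Mean = 4545 / 150 = 30.3000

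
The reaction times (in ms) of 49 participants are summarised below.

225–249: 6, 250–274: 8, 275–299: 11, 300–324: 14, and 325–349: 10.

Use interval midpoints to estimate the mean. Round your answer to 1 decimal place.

294.1

Midpoints: 237, 262, 287, 312, 337
Σfm = 6×237 + 8×262 + 11×287 + 14×312 + 10×337 = 14413
n = Σf = 49
Mean = 14413 / 49 = 294.1429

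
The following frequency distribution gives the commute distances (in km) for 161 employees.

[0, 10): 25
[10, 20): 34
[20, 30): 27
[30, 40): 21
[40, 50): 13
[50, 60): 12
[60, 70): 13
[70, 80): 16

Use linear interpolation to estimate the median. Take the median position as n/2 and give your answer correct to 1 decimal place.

28.0

Cumulative frequencies: 25, 59, 86, 107, 120, 132, 145, 161
n = 161; position = n/2 = 80.5.
This falls in the class [20, 30): L = 20, F = 59, f = 27, h = 10.
Median ≈ 20 + ((80.5 − 59) / 27) × 10 = 27.9630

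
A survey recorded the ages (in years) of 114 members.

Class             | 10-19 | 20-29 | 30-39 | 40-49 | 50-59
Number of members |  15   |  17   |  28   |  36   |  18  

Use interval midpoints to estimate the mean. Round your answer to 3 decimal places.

36.693

Midpoints: 14.5, 24.5, 34.5, 44.5, 54.5
Σfm = 15×14.5 + 17×24.5 + 28×34.5 + 36×44.5 + 18×54.5 = 4183
n = Σf = 114
Mean = 4183 / 114 = 36.6930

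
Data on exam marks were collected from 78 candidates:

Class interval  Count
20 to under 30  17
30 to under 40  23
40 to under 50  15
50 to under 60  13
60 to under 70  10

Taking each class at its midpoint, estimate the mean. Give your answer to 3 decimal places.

41.923

Midpoints: 25, 35, 45, 55, 65
Σfm = 17×25 + 23×35 + 15×45 + 13×55 + 10×65 = 3270
n = Σf = 78
Mean = 3270 / 78 = 41.9231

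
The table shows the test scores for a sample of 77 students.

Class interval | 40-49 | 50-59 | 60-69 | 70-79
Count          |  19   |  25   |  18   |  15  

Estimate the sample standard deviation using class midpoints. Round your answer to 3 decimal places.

Midpoints: 44.5, 54.5, 64.5, 74.5
n = 77, Σfm = 4486.5, mean = 58.2662
Σfm² = 270019.25
Σf(m − x̄)² = Σfm² − (Σfm)²/n = 270019.25 − 4486.5²/77 = 8607.7922
Sample variance = 8607.7922 / 76 = 113.2604
Standard deviation = √113.2604 = 10.6424

10.642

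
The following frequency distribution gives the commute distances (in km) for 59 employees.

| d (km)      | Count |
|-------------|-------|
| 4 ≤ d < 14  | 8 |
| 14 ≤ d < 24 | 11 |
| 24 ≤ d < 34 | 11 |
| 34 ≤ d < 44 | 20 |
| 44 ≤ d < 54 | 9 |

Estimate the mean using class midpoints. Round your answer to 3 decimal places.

30.864

Midpoints: 9, 19, 29, 39, 49
Σfm = 8×9 + 11×19 + 11×29 + 20×39 + 9×49 = 1821
n = Σf = 59
Mean = 1821 / 59 = 30.8644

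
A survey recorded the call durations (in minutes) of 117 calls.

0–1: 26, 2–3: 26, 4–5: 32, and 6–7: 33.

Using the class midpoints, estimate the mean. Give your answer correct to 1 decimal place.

3.7

Midpoints: 0.5, 2.5, 4.5, 6.5
Σfm = 26×0.5 + 26×2.5 + 32×4.5 + 33×6.5 = 436.5
n = Σf = 117
Mean = 436.5 / 117 = 3.7308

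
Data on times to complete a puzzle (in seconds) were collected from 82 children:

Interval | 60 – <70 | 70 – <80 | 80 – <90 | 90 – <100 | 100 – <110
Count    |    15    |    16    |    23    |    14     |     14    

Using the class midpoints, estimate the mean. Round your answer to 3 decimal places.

84.512

Midpoints: 65, 75, 85, 95, 105
Σfm = 15×65 + 16×75 + 23×85 + 14×95 + 14×105 = 6930
n = Σf = 82
Mean = 6930 / 82 = 84.5122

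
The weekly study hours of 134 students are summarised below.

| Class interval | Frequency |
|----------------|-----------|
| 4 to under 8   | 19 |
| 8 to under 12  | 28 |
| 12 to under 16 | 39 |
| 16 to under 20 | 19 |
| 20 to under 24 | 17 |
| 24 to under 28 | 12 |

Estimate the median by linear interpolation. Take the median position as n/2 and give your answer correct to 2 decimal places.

Cumulative frequencies: 19, 47, 86, 105, 122, 134
n = 134; position = n/2 = 67.
This falls in the class 12 to under 16: L = 12, F = 47, f = 39, h = 4.
Median ≈ 12 + ((67 − 47) / 39) × 4 = 14.0513

14.05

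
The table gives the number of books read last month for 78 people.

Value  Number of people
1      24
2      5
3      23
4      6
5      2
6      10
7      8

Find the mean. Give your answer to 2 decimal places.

Values: 1, 2, 3, 4, 5, 6, 7
Σfx = 24×1 + 5×2 + 23×3 + 6×4 + 2×5 + 10×6 + 8×7 = 253
n = Σf = 78
Mean = 253 / 78 = 3.2436

3.24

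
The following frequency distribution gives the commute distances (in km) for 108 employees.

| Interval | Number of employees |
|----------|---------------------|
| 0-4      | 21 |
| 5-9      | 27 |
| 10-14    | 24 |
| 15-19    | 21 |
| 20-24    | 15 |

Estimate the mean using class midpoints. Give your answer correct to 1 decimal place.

Midpoints: 2, 7, 12, 17, 22
Σfm = 21×2 + 27×7 + 24×12 + 21×17 + 15×22 = 1206
n = Σf = 108
Mean = 1206 / 108 = 11.1667

11.2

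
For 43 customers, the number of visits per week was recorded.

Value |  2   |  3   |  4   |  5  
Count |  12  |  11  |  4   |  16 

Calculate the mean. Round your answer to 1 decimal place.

3.6

Values: 2, 3, 4, 5
Σfx = 12×2 + 11×3 + 4×4 + 16×5 = 153
n = Σf = 43
Mean = 153 / 43 = 3.5581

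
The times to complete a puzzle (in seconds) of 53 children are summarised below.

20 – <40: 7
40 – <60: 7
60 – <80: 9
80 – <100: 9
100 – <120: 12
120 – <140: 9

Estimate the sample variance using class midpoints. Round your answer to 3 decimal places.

1110.015

Midpoints: 30, 50, 70, 90, 110, 130
n = 53, Σfm = 4490, mean = 84.7170
Σfm² = 438100
Σf(m − x̄)² = Σfm² − (Σfm)²/n = 438100 − 4490²/53 = 57720.7547
Sample variance = 57720.7547 / 52 = 1110.0145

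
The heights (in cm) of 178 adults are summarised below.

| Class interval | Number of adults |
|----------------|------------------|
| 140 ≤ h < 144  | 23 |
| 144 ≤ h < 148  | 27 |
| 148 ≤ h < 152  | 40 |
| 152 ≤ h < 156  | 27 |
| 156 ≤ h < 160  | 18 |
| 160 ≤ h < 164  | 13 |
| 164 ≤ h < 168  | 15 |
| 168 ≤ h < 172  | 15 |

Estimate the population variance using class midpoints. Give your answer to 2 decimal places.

Midpoints: 142, 146, 150, 154, 158, 162, 166, 170
n = 178, Σfm = 27356, mean = 153.6854
Σfm² = 4217000
Σf(m − x̄)² = Σfm² − (Σfm)²/n = 4217000 − 27356²/178 = 12782.3820
Population variance = 12782.3820 / 178 = 71.8111

71.81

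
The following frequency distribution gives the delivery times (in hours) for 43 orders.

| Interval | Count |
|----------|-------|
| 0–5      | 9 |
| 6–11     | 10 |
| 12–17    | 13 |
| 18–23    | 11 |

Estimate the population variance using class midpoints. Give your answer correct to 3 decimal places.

Midpoints: 2.5, 8.5, 14.5, 20.5
n = 43, Σfm = 521.5, mean = 12.1279
Σfm² = 8134.75
Σf(m − x̄)² = Σfm² − (Σfm)²/n = 8134.75 − 521.5²/43 = 1810.0465
Population variance = 1810.0465 / 43 = 42.0941

42.094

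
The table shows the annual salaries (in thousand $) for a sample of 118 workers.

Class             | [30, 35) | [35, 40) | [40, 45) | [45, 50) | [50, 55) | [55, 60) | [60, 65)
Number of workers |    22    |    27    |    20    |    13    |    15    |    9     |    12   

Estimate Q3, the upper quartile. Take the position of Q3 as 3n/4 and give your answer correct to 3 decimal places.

52.167

Cumulative frequencies: 22, 49, 69, 82, 97, 106, 118
n = 118; position = 3n/4 = 88.5.
This falls in the class [50, 55): L = 50, F = 82, f = 15, h = 5.
Upper quartile ≈ 50 + ((88.5 − 82) / 15) × 5 = 52.1667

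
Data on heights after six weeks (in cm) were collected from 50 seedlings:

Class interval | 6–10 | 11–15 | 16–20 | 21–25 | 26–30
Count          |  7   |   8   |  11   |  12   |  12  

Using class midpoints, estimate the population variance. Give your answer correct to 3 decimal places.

Midpoints: 8, 13, 18, 23, 28
n = 50, Σfm = 970, mean = 19.4000
Σfm² = 21120
Σf(m − x̄)² = Σfm² − (Σfm)²/n = 21120 − 970²/50 = 2302.0000
Population variance = 2302.0000 / 50 = 46.0400

46.040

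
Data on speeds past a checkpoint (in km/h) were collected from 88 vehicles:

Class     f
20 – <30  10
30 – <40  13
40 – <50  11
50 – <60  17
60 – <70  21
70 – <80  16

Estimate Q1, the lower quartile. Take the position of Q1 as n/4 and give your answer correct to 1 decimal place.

Cumulative frequencies: 10, 23, 34, 51, 72, 88
n = 88; position = n/4 = 22.
This falls in the class 30 – <40: L = 30, F = 10, f = 13, h = 10.
Lower quartile ≈ 30 + ((22 − 10) / 13) × 10 = 39.2308

39.2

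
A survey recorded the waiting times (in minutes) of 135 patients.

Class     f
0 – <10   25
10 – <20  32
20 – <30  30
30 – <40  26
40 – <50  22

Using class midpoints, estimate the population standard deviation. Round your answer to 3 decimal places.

Midpoints: 5, 15, 25, 35, 45
n = 135, Σfm = 3255, mean = 24.1111
Σfm² = 102975
Σf(m − x̄)² = Σfm² − (Σfm)²/n = 102975 − 3255²/135 = 24493.3333
Population variance = 24493.3333 / 135 = 181.4321
Standard deviation = √181.4321 = 13.4697

13.470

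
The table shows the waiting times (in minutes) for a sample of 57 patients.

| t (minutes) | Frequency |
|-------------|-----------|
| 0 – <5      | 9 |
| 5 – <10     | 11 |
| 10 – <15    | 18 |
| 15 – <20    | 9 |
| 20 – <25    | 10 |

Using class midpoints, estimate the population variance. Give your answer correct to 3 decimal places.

42.105

Midpoints: 2.5, 7.5, 12.5, 17.5, 22.5
n = 57, Σfm = 712.5, mean = 12.5000
Σfm² = 11306.25
Σf(m − x̄)² = Σfm² − (Σfm)²/n = 11306.25 − 712.5²/57 = 2400.0000
Population variance = 2400.0000 / 57 = 42.1053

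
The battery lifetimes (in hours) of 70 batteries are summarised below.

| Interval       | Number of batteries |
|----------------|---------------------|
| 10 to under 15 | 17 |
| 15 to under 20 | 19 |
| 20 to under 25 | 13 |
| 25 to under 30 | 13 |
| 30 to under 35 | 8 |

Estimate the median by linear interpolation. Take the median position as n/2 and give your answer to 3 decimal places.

Cumulative frequencies: 17, 36, 49, 62, 70
n = 70; position = n/2 = 35.
This falls in the class 15 to under 20: L = 15, F = 17, f = 19, h = 5.
Median ≈ 15 + ((35 − 17) / 19) × 5 = 19.7368

19.737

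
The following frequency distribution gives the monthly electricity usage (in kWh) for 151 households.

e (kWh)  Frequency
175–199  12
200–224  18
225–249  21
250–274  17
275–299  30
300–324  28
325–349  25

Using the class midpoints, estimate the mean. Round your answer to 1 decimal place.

Midpoints: 187, 212, 237, 262, 287, 312, 337
Σfm = 12×187 + 18×212 + 21×237 + 17×262 + 30×287 + 28×312 + 25×337 = 41262
n = Σf = 151
Mean = 41262 / 151 = 273.2583

273.3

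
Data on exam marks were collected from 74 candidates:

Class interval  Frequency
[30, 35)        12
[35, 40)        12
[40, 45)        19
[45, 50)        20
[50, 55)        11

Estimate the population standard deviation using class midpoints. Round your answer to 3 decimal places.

6.460

Midpoints: 32.5, 37.5, 42.5, 47.5, 52.5
n = 74, Σfm = 3175, mean = 42.9054
Σfm² = 139312.5
Σf(m − x̄)² = Σfm² − (Σfm)²/n = 139312.5 − 3175²/74 = 3087.8378
Population variance = 3087.8378 / 74 = 41.7275
Standard deviation = √41.7275 = 6.4597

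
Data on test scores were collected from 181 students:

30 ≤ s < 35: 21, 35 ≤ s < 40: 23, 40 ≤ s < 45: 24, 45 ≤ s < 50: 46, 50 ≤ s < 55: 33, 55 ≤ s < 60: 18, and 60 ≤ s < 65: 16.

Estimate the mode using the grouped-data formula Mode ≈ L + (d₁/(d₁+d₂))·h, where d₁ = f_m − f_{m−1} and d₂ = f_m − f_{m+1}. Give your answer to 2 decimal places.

48.14

Modal class: 45 ≤ s < 50 (highest frequency 46).
d₁ = 46 − 24 = 22, d₂ = 46 − 33 = 13
Mode ≈ 45 + (22/(22+13)) × 5 = 45 + 3.1429 = 48.1429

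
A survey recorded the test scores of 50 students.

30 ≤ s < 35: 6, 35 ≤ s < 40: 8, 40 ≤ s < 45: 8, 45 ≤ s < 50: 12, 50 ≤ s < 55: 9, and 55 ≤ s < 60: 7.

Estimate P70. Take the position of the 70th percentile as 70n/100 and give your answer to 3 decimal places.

Cumulative frequencies: 6, 14, 22, 34, 43, 50
n = 50; position = 70n/100 = 35.
This falls in the class 50 ≤ s < 55: L = 50, F = 34, f = 9, h = 5.
70th percentile ≈ 50 + ((35 − 34) / 9) × 5 = 50.5556

50.556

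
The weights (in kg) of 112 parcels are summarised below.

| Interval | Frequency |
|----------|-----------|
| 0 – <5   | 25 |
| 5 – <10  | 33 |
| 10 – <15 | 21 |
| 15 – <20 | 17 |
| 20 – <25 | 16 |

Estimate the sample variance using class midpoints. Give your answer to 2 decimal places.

Midpoints: 2.5, 7.5, 12.5, 17.5, 22.5
n = 112, Σfm = 1230, mean = 10.9821
Σfm² = 18600
Σf(m − x̄)² = Σfm² − (Σfm)²/n = 18600 − 1230²/112 = 5091.9643
Sample variance = 5091.9643 / 111 = 45.8736

45.87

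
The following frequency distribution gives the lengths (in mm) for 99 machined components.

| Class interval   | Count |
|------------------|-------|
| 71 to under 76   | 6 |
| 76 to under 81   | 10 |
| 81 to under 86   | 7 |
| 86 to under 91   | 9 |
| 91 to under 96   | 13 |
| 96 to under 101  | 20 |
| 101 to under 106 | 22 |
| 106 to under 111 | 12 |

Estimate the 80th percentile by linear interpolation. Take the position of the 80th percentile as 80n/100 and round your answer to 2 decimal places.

Cumulative frequencies: 6, 16, 23, 32, 45, 65, 87, 99
n = 99; position = 80n/100 = 79.2.
This falls in the class 101 to under 106: L = 101, F = 65, f = 22, h = 5.
80th percentile ≈ 101 + ((79.2 − 65) / 22) × 5 = 104.2273

104.23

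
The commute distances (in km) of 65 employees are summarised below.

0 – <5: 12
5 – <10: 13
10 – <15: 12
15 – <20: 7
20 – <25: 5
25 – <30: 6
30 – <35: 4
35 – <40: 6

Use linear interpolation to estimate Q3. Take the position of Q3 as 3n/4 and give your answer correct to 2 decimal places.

Cumulative frequencies: 12, 25, 37, 44, 49, 55, 59, 65
n = 65; position = 3n/4 = 48.75.
This falls in the class 20 – <25: L = 20, F = 44, f = 5, h = 5.
Upper quartile ≈ 20 + ((48.75 − 44) / 5) × 5 = 24.7500

24.75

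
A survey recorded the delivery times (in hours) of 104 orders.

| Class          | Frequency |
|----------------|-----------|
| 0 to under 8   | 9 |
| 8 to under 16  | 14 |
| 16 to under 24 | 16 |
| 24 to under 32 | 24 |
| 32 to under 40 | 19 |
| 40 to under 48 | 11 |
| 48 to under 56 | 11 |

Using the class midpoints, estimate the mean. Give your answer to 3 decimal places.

28.231

Midpoints: 4, 12, 20, 28, 36, 44, 52
Σfm = 9×4 + 14×12 + 16×20 + 24×28 + 19×36 + 11×44 + 11×52 = 2936
n = Σf = 104
Mean = 2936 / 104 = 28.2308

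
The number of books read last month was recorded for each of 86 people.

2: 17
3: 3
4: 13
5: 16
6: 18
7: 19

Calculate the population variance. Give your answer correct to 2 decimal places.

3.14

Values: 2, 3, 4, 5, 6, 7
n = 86, Σfx = 416, mean = 4.8372
Σfx² = 2282
Σf(x − x̄)² = Σfx² − (Σfx)²/n = 2282 − 416²/86 = 269.7209
Population variance = 269.7209 / 86 = 3.1363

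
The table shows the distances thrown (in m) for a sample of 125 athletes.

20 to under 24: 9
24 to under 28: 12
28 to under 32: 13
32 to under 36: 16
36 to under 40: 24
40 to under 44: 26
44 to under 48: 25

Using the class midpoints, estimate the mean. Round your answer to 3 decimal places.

Midpoints: 22, 26, 30, 34, 38, 42, 46
Σfm = 9×22 + 12×26 + 13×30 + 16×34 + 24×38 + 26×42 + 25×46 = 4598
n = Σf = 125
Mean = 4598 / 125 = 36.7840

36.784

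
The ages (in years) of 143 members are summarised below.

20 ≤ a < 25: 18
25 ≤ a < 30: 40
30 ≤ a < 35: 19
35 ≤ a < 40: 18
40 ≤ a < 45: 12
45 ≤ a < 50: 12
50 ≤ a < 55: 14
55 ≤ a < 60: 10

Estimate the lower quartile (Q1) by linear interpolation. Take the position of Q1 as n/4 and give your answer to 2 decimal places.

27.22

Cumulative frequencies: 18, 58, 77, 95, 107, 119, 133, 143
n = 143; position = n/4 = 35.75.
This falls in the class 25 ≤ a < 30: L = 25, F = 18, f = 40, h = 5.
Lower quartile ≈ 25 + ((35.75 − 18) / 40) × 5 = 27.2188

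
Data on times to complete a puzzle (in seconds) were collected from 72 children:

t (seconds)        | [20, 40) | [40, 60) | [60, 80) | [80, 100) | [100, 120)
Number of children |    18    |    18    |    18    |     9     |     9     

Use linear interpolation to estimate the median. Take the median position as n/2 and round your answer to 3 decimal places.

60.000

Cumulative frequencies: 18, 36, 54, 63, 72
n = 72; position = n/2 = 36.
This falls in the class [40, 60): L = 40, F = 18, f = 18, h = 20.
Median ≈ 40 + ((36 − 18) / 18) × 20 = 60.0000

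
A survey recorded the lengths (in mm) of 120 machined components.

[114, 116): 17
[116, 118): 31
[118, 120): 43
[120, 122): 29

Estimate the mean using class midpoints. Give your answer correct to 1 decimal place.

118.4

Midpoints: 115, 117, 119, 121
Σfm = 17×115 + 31×117 + 43×119 + 29×121 = 14208
n = Σf = 120
Mean = 14208 / 120 = 118.4000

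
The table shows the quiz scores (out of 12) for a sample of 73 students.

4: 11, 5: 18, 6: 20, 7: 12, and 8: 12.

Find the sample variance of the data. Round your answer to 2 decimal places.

Values: 4, 5, 6, 7, 8
n = 73, Σfx = 434, mean = 5.9452
Σfx² = 2702
Σf(x − x̄)² = Σfx² − (Σfx)²/n = 2702 − 434²/73 = 121.7808
Sample variance = 121.7808 / 72 = 1.6914

1.69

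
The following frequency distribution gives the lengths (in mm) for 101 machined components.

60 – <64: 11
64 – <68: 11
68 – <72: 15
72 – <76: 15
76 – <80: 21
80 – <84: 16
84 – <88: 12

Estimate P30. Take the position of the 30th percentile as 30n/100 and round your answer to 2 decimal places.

Cumulative frequencies: 11, 22, 37, 52, 73, 89, 101
n = 101; position = 30n/100 = 30.3.
This falls in the class 68 – <72: L = 68, F = 22, f = 15, h = 4.
30th percentile ≈ 68 + ((30.3 − 22) / 15) × 4 = 70.2133

70.21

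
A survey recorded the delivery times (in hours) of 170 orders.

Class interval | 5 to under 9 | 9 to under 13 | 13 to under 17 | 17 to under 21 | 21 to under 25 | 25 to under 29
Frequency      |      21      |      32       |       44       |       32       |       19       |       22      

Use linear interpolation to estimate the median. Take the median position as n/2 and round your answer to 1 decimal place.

15.9

Cumulative frequencies: 21, 53, 97, 129, 148, 170
n = 170; position = n/2 = 85.
This falls in the class 13 to under 17: L = 13, F = 53, f = 44, h = 4.
Median ≈ 13 + ((85 − 53) / 44) × 4 = 15.9091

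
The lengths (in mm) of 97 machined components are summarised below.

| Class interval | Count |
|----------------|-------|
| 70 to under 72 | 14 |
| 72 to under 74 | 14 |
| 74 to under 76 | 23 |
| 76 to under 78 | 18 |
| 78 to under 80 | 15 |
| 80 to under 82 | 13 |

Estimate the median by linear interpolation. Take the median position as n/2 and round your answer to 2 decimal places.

75.78

Cumulative frequencies: 14, 28, 51, 69, 84, 97
n = 97; position = n/2 = 48.5.
This falls in the class 74 to under 76: L = 74, F = 28, f = 23, h = 2.
Median ≈ 74 + ((48.5 − 28) / 23) × 2 = 75.7826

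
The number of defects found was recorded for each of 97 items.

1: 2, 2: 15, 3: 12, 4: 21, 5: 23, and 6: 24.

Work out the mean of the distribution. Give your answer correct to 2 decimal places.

4.24

Values: 1, 2, 3, 4, 5, 6
Σfx = 2×1 + 15×2 + 12×3 + 21×4 + 23×5 + 24×6 = 411
n = Σf = 97
Mean = 411 / 97 = 4.2371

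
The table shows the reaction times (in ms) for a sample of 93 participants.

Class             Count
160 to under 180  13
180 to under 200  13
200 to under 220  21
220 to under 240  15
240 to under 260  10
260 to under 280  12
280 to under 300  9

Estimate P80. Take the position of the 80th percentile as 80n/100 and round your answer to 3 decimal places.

264.000

Cumulative frequencies: 13, 26, 47, 62, 72, 84, 93
n = 93; position = 80n/100 = 74.4.
This falls in the class 260 to under 280: L = 260, F = 72, f = 12, h = 20.
80th percentile ≈ 260 + ((74.4 − 72) / 12) × 20 = 264.0000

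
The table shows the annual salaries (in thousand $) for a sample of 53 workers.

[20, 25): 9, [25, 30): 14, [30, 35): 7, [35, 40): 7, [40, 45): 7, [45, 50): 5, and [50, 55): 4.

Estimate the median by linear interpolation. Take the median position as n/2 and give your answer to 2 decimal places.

Cumulative frequencies: 9, 23, 30, 37, 44, 49, 53
n = 53; position = n/2 = 26.5.
This falls in the class [30, 35): L = 30, F = 23, f = 7, h = 5.
Median ≈ 30 + ((26.5 − 23) / 7) × 5 = 32.5000

32.50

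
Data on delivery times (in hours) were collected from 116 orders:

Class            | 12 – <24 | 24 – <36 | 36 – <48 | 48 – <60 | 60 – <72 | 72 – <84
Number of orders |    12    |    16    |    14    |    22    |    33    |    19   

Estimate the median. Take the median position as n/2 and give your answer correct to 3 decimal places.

Cumulative frequencies: 12, 28, 42, 64, 97, 116
n = 116; position = n/2 = 58.
This falls in the class 48 – <60: L = 48, F = 42, f = 22, h = 12.
Median ≈ 48 + ((58 − 42) / 22) × 12 = 56.7273

56.727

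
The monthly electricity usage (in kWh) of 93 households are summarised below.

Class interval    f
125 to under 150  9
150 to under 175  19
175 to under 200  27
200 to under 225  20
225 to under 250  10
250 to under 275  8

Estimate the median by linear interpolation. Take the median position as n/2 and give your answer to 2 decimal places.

Cumulative frequencies: 9, 28, 55, 75, 85, 93
n = 93; position = n/2 = 46.5.
This falls in the class 175 to under 200: L = 175, F = 28, f = 27, h = 25.
Median ≈ 175 + ((46.5 − 28) / 27) × 25 = 192.1296

192.13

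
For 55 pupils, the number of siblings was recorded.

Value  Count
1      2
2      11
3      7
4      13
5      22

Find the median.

4

Cumulative frequencies: 2, 13, 20, 33, 55
n = 55, so the median is the value in position (n+1)/2 = 28.
Position 28 falls at value 4.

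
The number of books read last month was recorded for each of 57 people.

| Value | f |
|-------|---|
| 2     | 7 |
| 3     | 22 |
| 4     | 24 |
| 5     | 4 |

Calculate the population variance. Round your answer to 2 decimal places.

0.63

Values: 2, 3, 4, 5
n = 57, Σfx = 196, mean = 3.4386
Σfx² = 710
Σf(x − x̄)² = Σfx² − (Σfx)²/n = 710 − 196²/57 = 36.0351
Population variance = 36.0351 / 57 = 0.6322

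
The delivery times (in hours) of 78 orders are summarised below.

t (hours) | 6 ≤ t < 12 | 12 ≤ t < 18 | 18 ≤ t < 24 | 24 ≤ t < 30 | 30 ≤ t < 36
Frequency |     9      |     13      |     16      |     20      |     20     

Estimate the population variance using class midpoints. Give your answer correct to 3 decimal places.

63.793

Midpoints: 9, 15, 21, 27, 33
n = 78, Σfm = 1812, mean = 23.2308
Σfm² = 47070
Σf(m − x̄)² = Σfm² − (Σfm)²/n = 47070 − 1812²/78 = 4975.8462
Population variance = 4975.8462 / 78 = 63.7929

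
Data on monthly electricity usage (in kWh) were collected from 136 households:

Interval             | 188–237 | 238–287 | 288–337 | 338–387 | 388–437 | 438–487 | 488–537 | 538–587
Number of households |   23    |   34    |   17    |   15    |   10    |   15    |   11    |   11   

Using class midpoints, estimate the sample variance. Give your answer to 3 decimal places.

12869.145

Midpoints: 212.5, 262.5, 312.5, 362.5, 412.5, 462.5, 512.5, 562.5
n = 136, Σfm = 47450, mean = 348.8971
Σfm² = 18292500
Σf(m − x̄)² = Σfm² − (Σfm)²/n = 18292500 − 47450²/136 = 1737334.5588
Sample variance = 1737334.5588 / 135 = 12869.1449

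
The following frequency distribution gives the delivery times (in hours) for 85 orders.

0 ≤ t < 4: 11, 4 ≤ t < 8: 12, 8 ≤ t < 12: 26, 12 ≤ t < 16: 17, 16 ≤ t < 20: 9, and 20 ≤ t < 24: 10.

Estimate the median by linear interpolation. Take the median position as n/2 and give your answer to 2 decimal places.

Cumulative frequencies: 11, 23, 49, 66, 75, 85
n = 85; position = n/2 = 42.5.
This falls in the class 8 ≤ t < 12: L = 8, F = 23, f = 26, h = 4.
Median ≈ 8 + ((42.5 − 23) / 26) × 4 = 11.0000

11.00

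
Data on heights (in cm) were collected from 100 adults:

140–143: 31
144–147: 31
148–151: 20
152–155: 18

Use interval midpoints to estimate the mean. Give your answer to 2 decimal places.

146.50

Midpoints: 141.5, 145.5, 149.5, 153.5
Σfm = 31×141.5 + 31×145.5 + 20×149.5 + 18×153.5 = 14650
n = Σf = 100
Mean = 14650 / 100 = 146.5000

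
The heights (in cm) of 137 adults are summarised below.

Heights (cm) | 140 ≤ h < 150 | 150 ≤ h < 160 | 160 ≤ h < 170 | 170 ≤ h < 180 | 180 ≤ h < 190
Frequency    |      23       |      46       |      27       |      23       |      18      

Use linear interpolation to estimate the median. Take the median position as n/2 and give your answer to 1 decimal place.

159.9

Cumulative frequencies: 23, 69, 96, 119, 137
n = 137; position = n/2 = 68.5.
This falls in the class 150 ≤ h < 160: L = 150, F = 23, f = 46, h = 10.
Median ≈ 150 + ((68.5 − 23) / 46) × 10 = 159.8913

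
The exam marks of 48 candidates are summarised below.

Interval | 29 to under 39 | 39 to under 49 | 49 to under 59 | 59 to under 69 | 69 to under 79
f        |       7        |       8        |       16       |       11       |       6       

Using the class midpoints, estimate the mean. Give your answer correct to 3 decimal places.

Midpoints: 34, 44, 54, 64, 74
Σfm = 7×34 + 8×44 + 16×54 + 11×64 + 6×74 = 2602
n = Σf = 48
Mean = 2602 / 48 = 54.2083

54.208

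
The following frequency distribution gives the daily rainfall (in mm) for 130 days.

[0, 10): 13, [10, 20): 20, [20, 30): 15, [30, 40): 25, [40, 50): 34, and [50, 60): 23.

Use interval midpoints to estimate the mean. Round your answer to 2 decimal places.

Midpoints: 5, 15, 25, 35, 45, 55
Σfm = 13×5 + 20×15 + 15×25 + 25×35 + 34×45 + 23×55 = 4410
n = Σf = 130
Mean = 4410 / 130 = 33.9231

33.92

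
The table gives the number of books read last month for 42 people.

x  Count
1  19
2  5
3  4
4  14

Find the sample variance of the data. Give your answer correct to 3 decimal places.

Values: 1, 2, 3, 4
n = 42, Σfx = 97, mean = 2.3095
Σfx² = 299
Σf(x − x̄)² = Σfx² − (Σfx)²/n = 299 − 97²/42 = 74.9762
Sample variance = 74.9762 / 41 = 1.8287

1.829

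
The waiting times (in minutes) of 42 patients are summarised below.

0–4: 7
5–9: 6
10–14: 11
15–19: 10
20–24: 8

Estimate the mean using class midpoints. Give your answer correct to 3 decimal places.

12.714

Midpoints: 2, 7, 12, 17, 22
Σfm = 7×2 + 6×7 + 11×12 + 10×17 + 8×22 = 534
n = Σf = 42
Mean = 534 / 42 = 12.7143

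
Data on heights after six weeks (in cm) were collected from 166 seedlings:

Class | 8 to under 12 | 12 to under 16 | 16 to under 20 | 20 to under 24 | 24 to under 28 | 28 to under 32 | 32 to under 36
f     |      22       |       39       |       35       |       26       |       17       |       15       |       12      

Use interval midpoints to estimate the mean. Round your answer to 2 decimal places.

Midpoints: 10, 14, 18, 22, 26, 30, 34
Σfm = 22×10 + 39×14 + 35×18 + 26×22 + 17×26 + 15×30 + 12×34 = 3268
n = Σf = 166
Mean = 3268 / 166 = 19.6867

19.69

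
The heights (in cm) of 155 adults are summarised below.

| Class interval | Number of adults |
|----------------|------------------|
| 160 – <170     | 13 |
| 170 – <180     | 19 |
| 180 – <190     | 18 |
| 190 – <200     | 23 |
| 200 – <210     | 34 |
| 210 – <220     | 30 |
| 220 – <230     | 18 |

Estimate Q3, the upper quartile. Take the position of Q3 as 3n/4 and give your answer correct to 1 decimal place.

Cumulative frequencies: 13, 32, 50, 73, 107, 137, 155
n = 155; position = 3n/4 = 116.25.
This falls in the class 210 – <220: L = 210, F = 107, f = 30, h = 10.
Upper quartile ≈ 210 + ((116.25 − 107) / 30) × 10 = 213.0833

213.1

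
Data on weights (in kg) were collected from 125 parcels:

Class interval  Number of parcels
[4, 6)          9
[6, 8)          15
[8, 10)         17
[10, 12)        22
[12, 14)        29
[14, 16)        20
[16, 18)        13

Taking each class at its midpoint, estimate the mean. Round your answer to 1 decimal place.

11.5

Midpoints: 5, 7, 9, 11, 13, 15, 17
Σfm = 9×5 + 15×7 + 17×9 + 22×11 + 29×13 + 20×15 + 13×17 = 1443
n = Σf = 125
Mean = 1443 / 125 = 11.5440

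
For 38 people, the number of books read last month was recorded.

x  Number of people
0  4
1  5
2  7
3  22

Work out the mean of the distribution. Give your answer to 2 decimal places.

2.24

Values: 0, 1, 2, 3
Σfx = 4×0 + 5×1 + 7×2 + 22×3 = 85
n = Σf = 38
Mean = 85 / 38 = 2.2368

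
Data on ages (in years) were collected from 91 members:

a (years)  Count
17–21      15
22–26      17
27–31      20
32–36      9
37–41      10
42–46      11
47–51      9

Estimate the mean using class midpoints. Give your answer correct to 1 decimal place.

Midpoints: 19, 24, 29, 34, 39, 44, 49
Σfm = 15×19 + 17×24 + 20×29 + 9×34 + 10×39 + 11×44 + 9×49 = 2894
n = Σf = 91
Mean = 2894 / 91 = 31.8022

31.8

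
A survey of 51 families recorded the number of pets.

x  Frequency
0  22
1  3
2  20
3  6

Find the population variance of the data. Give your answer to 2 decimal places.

1.26

Values: 0, 1, 2, 3
n = 51, Σfx = 61, mean = 1.1961
Σfx² = 137
Σf(x − x̄)² = Σfx² − (Σfx)²/n = 137 − 61²/51 = 64.0392
Population variance = 64.0392 / 51 = 1.2557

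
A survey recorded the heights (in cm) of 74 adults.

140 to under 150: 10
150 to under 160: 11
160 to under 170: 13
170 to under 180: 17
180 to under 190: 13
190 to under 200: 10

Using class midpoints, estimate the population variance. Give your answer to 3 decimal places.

Midpoints: 145, 155, 165, 175, 185, 195
n = 74, Σfm = 12630, mean = 170.6757
Σfm² = 2174250
Σf(m − x̄)² = Σfm² − (Σfm)²/n = 2174250 − 12630²/74 = 18616.2162
Population variance = 18616.2162 / 74 = 251.5705

251.570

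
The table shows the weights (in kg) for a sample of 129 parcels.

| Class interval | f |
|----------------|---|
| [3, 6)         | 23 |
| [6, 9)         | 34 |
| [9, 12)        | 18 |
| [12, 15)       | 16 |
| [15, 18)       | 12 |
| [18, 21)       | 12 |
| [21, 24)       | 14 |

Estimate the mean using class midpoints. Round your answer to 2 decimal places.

Midpoints: 4.5, 7.5, 10.5, 13.5, 16.5, 19.5, 22.5
Σfm = 23×4.5 + 34×7.5 + 18×10.5 + 16×13.5 + 12×16.5 + 12×19.5 + 14×22.5 = 1510.5
n = Σf = 129
Mean = 1510.5 / 129 = 11.7093

11.71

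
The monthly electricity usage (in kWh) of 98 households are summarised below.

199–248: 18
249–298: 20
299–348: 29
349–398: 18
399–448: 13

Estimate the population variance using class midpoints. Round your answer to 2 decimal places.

Midpoints: 223.5, 273.5, 323.5, 373.5, 423.5
n = 98, Σfm = 31103, mean = 317.3776
Σfm² = 10272720.5
Σf(m − x̄)² = Σfm² − (Σfm)²/n = 10272720.5 − 31103²/98 = 401326.5306
Population variance = 401326.5306 / 98 = 4095.1687

4095.17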